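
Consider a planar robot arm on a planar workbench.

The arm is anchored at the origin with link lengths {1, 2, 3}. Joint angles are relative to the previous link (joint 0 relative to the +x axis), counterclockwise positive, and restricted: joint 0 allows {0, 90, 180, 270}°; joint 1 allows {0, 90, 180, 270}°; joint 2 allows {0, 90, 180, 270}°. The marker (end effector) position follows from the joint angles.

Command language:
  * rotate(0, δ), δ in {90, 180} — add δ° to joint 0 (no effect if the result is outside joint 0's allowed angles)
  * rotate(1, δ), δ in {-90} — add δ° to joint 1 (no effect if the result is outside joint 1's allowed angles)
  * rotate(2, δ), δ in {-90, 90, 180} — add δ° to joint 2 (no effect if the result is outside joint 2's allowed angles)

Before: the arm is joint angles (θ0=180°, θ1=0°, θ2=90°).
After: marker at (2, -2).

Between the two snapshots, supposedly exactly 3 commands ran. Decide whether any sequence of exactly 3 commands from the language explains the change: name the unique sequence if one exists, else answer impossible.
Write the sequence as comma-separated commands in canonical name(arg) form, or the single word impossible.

rotate(1, -90), rotate(1, -90), rotate(1, -90)

begin: joint angles (θ0=180°, θ1=0°, θ2=90°)
1. rotate(1, -90) → joint angles (θ0=180°, θ1=270°, θ2=90°)
2. rotate(1, -90) → joint angles (θ0=180°, θ1=180°, θ2=90°)
3. rotate(1, -90) → joint angles (θ0=180°, θ1=90°, θ2=90°)
no other 3-command option fits: unique.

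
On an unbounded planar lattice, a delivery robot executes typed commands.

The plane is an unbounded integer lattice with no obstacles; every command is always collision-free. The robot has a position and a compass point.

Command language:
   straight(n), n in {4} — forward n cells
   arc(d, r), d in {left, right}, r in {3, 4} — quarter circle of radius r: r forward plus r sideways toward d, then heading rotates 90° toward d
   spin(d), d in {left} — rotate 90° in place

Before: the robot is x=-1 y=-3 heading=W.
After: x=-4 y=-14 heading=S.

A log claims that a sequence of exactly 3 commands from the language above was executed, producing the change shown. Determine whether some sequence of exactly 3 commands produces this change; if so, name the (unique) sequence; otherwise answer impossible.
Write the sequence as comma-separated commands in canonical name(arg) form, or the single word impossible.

key: position moved to (-4,-14) AND the heading swung to S — translation plus rotation needed
from: x=-1 y=-3 heading=W
step 1 (arc(left, 3)): x=-4 y=-6 heading=S
step 2 (straight(4)): x=-4 y=-10 heading=S
step 3 (straight(4)): x=-4 y=-14 heading=S
uniquely the one of 216 3-step routes that fits.

arc(left, 3), straight(4), straight(4)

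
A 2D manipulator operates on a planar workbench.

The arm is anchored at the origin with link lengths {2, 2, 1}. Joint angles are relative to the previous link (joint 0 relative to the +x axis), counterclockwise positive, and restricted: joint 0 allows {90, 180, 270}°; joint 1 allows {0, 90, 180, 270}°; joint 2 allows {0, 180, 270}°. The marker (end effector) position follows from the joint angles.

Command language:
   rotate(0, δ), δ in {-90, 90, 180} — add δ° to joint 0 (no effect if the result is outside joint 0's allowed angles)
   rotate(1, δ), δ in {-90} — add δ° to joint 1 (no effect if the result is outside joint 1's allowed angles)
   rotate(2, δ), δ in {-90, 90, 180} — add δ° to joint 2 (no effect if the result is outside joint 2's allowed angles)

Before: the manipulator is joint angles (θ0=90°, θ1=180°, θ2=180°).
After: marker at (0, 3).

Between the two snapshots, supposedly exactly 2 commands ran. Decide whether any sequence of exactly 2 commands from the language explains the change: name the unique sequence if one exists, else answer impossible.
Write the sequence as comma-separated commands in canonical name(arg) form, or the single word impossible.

rotate(1, -90), rotate(1, -90)

initial: joint angles (θ0=90°, θ1=180°, θ2=180°)
t=1 rotate(1, -90) ⇒ joint angles (θ0=90°, θ1=90°, θ2=180°)
t=2 rotate(1, -90) ⇒ joint angles (θ0=90°, θ1=0°, θ2=180°)
all 49 alternatives checked — unique.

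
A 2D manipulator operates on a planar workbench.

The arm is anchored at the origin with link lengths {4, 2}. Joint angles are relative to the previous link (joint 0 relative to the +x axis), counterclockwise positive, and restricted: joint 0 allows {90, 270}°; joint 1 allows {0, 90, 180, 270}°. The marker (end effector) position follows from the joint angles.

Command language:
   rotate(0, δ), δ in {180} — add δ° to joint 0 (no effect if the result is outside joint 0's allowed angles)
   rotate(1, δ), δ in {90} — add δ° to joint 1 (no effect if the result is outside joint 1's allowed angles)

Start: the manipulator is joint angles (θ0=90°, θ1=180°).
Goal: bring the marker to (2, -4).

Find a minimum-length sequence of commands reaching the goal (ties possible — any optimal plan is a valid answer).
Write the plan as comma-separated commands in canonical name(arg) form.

begin: joint angles (θ0=90°, θ1=180°)
t=1 rotate(1, 90) ⇒ joint angles (θ0=90°, θ1=270°)
t=2 rotate(1, 90) ⇒ joint angles (θ0=90°, θ1=0°)
t=3 rotate(1, 90) ⇒ joint angles (θ0=90°, θ1=90°)
t=4 rotate(0, 180) ⇒ joint angles (θ0=270°, θ1=90°)
nothing shorter than 4 reaches the goal.

rotate(1, 90), rotate(1, 90), rotate(1, 90), rotate(0, 180)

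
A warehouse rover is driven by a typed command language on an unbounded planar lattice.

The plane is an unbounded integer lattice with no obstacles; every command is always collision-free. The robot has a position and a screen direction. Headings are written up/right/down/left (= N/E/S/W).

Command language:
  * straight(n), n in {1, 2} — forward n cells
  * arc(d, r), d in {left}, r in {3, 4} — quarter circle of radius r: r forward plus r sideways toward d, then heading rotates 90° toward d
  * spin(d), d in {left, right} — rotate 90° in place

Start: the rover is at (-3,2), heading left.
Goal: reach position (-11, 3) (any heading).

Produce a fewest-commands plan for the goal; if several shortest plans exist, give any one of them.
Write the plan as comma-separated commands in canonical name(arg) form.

spin(right), straight(1), arc(left, 4), arc(left, 4)

t0: at (-3,2), heading left
t=1 spin(right) ⇒ at (-3,2), heading up
t=2 straight(1) ⇒ at (-3,3), heading up
t=3 arc(left, 4) ⇒ at (-7,7), heading left
t=4 arc(left, 4) ⇒ at (-11,3), heading down
nothing shorter than 4 reaches the goal.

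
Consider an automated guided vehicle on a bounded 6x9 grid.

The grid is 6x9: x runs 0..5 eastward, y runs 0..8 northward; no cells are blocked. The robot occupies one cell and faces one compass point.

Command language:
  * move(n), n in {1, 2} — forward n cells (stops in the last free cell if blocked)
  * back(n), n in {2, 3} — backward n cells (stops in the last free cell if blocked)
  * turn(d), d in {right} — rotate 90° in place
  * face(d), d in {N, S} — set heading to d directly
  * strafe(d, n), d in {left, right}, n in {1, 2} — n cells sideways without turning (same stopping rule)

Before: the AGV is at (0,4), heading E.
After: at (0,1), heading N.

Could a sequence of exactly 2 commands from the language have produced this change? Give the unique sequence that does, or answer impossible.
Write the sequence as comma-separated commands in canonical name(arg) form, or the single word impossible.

face(N), back(3)

key: running back(3) before face(N) would end elsewhere — order is forced
initial: at (0,4), heading E
[1] after face(N): at (0,4), heading N
[2] after back(3): at (0,1), heading N
no rival 2-sequence matches.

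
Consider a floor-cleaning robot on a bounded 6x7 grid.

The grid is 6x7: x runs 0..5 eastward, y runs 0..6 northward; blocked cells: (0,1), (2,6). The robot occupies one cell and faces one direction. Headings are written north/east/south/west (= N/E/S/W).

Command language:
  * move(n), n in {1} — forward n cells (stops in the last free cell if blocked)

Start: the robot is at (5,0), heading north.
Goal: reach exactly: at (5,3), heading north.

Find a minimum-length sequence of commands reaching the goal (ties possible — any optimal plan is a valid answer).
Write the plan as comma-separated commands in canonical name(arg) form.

move(1), move(1), move(1)

t0: at (5,0), heading north
t=1 move(1) ⇒ at (5,1), heading north
t=2 move(1) ⇒ at (5,2), heading north
t=3 move(1) ⇒ at (5,3), heading north
minimal: 3 command(s), checked below 3.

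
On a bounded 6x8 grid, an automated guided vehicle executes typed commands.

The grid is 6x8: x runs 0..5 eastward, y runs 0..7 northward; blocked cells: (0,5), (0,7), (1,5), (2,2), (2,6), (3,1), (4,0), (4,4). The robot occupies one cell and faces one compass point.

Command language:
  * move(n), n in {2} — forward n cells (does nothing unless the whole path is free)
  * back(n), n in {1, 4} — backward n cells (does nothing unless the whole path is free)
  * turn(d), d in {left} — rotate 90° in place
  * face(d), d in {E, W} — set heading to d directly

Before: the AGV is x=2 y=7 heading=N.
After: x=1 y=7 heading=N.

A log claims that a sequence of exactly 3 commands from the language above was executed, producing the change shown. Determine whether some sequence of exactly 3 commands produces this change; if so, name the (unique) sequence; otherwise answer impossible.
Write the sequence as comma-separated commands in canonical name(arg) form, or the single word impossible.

key: running turn(left) before face(E) would end elsewhere — order is forced
begin: x=2 y=7 heading=N
t=1 face(E) ⇒ x=2 y=7 heading=E
t=2 back(1) ⇒ x=1 y=7 heading=E
t=3 turn(left) ⇒ x=1 y=7 heading=N
all 216 alternatives checked — unique.

face(E), back(1), turn(left)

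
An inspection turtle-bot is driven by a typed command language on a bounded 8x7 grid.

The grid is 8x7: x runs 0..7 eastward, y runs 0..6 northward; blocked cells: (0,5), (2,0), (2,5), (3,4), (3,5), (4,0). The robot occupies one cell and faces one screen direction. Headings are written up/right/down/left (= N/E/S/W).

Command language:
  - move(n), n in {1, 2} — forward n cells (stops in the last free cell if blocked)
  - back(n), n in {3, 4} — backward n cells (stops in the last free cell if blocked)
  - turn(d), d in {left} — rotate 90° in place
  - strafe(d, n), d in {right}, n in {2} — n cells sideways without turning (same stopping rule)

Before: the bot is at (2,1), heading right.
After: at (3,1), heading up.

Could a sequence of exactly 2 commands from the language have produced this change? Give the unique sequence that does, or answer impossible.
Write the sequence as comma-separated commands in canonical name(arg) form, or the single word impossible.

move(1), turn(left)

key: cell and facing (now N) both changed — the 2 commands mix motion and turning
t0: at (2,1), heading right
[1] after move(1): at (3,1), heading right
[2] after turn(left): at (3,1), heading up
no other 2-command option fits: unique.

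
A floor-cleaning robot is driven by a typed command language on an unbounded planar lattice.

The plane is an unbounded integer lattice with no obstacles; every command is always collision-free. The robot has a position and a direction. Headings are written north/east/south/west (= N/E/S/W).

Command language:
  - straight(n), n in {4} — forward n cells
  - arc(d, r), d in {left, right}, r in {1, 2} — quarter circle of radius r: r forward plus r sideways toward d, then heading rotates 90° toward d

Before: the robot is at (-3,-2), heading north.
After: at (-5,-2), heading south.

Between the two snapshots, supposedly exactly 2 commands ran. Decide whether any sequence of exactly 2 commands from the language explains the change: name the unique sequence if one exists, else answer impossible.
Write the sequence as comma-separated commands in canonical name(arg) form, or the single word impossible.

arc(left, 1), arc(left, 1)

key: cell and facing (now S) both changed — the 2 commands mix motion and turning
initial: at (-3,-2), heading north
t=1 arc(left, 1) ⇒ at (-4,-1), heading west
t=2 arc(left, 1) ⇒ at (-5,-2), heading south
all 25 alternatives checked — unique.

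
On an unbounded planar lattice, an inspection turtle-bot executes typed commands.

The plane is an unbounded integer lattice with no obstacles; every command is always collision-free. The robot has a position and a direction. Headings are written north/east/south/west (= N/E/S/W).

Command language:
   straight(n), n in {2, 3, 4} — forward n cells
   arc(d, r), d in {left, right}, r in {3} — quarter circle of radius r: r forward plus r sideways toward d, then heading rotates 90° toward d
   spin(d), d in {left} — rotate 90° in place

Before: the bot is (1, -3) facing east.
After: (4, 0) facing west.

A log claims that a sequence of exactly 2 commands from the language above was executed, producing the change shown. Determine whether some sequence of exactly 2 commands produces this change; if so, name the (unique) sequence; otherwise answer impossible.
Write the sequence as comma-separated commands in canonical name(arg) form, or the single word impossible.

key: running spin(left) before arc(left, 3) would end elsewhere — order is forced
from: (1, -3) facing east
[1] after arc(left, 3): (4, 0) facing north
[2] after spin(left): (4, 0) facing west
uniquely the one of 36 2-step routes that fits.

arc(left, 3), spin(left)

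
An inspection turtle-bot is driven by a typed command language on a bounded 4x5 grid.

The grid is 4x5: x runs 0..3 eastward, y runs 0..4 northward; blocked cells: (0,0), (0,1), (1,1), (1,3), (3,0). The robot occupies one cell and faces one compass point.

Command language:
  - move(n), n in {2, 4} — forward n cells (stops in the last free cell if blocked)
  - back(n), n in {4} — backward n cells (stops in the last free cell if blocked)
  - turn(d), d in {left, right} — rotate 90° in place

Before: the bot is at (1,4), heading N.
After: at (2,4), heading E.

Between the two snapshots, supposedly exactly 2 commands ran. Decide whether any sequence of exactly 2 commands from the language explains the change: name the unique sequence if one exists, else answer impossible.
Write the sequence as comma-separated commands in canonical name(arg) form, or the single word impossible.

all 25 sequences checked — none match.

impossible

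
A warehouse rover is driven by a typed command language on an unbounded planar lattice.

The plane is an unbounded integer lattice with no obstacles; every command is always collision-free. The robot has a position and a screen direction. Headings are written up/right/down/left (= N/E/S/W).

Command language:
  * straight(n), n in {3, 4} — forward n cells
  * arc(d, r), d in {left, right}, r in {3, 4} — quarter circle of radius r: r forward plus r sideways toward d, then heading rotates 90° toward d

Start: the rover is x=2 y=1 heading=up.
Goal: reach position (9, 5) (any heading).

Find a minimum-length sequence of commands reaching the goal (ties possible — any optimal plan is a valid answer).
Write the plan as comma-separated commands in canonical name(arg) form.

arc(right, 4), straight(3)

t0: x=2 y=1 heading=up
t=1 arc(right, 4) ⇒ x=6 y=5 heading=right
t=2 straight(3) ⇒ x=9 y=5 heading=right
no 1-step plan works, so 2 is optimal.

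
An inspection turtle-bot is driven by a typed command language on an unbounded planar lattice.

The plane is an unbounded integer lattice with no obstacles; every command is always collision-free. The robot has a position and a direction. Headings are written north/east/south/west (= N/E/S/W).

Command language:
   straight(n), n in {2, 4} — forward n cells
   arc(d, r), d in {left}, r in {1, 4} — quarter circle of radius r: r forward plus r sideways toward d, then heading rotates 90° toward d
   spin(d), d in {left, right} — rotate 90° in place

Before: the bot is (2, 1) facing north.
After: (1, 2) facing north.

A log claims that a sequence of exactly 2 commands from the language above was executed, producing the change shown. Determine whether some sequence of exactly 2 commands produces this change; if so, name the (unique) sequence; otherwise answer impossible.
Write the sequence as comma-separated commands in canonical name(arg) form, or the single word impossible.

key: still facing N at the end — net rotation zero over 2 steps
initial: (2, 1) facing north
t=1 arc(left, 1) ⇒ (1, 2) facing west
t=2 spin(right) ⇒ (1, 2) facing north
no rival 2-sequence matches.

arc(left, 1), spin(right)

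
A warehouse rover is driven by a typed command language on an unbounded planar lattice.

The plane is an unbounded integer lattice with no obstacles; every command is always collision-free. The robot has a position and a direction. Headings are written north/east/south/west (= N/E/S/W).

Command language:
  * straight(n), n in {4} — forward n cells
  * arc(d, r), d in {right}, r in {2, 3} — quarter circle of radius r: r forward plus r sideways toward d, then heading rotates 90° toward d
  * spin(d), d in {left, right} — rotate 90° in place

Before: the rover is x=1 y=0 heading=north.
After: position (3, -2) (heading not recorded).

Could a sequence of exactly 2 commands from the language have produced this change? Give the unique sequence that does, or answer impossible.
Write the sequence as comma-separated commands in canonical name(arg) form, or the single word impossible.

key: running arc(right, 2) before spin(right) would end elsewhere — order is forced
begin: x=1 y=0 heading=north
1. spin(right) → x=1 y=0 heading=east
2. arc(right, 2) → x=3 y=-2 heading=south
all 25 alternatives checked — unique.

spin(right), arc(right, 2)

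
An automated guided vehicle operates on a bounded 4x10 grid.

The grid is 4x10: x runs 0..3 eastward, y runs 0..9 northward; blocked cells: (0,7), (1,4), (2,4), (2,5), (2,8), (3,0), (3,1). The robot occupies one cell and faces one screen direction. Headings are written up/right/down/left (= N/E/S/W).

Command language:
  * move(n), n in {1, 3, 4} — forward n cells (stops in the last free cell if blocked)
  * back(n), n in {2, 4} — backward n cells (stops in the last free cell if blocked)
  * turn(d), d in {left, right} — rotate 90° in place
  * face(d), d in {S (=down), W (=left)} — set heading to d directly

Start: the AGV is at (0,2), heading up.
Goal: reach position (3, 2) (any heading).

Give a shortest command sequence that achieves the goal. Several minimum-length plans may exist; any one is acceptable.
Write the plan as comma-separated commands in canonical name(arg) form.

begin: at (0,2), heading up
t=1 turn(right) ⇒ at (0,2), heading right
t=2 move(4) ⇒ at (3,2), heading right
shorter routes all fall short; 2 is best.

turn(right), move(4)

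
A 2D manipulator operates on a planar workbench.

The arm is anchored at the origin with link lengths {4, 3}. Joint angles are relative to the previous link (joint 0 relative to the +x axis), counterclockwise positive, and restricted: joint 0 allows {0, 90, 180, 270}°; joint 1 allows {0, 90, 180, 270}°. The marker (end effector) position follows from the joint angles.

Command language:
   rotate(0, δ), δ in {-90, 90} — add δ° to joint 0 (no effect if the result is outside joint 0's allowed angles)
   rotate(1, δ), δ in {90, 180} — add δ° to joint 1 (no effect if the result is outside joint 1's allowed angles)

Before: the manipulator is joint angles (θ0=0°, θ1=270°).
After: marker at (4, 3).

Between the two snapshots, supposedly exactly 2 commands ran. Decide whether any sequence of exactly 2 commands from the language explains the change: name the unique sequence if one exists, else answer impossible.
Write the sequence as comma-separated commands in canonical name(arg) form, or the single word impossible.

rotate(1, 90), rotate(1, 90)

begin: joint angles (θ0=0°, θ1=270°)
[1] after rotate(1, 90): joint angles (θ0=0°, θ1=0°)
[2] after rotate(1, 90): joint angles (θ0=0°, θ1=90°)
all 16 alternatives checked — unique.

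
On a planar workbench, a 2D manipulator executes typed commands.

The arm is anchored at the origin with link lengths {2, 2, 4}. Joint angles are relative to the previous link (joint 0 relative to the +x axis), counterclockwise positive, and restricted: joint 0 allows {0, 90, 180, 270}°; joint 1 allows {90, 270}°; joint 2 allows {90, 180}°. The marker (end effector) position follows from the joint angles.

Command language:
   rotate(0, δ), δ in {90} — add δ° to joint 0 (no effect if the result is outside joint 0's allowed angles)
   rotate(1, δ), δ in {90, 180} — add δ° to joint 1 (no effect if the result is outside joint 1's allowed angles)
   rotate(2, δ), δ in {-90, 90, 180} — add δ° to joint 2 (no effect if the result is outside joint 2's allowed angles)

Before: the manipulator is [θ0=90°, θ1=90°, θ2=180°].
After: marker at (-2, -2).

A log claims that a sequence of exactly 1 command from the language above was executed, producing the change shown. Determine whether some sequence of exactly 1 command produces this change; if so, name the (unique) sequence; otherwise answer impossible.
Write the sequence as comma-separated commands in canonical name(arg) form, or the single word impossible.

start: [θ0=90°, θ1=90°, θ2=180°]
t=1 rotate(2, -90) ⇒ [θ0=90°, θ1=90°, θ2=90°]
uniquely the one of 6 1-step routes that fits.

rotate(2, -90)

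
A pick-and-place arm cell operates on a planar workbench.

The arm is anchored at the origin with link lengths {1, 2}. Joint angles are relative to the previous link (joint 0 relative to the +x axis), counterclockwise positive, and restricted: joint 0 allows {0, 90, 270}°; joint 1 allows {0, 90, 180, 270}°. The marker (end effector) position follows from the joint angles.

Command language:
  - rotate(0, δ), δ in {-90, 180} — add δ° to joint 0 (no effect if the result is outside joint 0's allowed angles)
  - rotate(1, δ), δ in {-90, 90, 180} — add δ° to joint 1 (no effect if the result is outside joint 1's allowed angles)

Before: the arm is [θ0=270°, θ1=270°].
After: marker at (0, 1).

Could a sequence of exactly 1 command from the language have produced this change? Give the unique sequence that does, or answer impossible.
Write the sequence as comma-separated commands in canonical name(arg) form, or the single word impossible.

t0: [θ0=270°, θ1=270°]
[1] after rotate(1, -90): [θ0=270°, θ1=180°]
no other 1-command option fits: unique.

rotate(1, -90)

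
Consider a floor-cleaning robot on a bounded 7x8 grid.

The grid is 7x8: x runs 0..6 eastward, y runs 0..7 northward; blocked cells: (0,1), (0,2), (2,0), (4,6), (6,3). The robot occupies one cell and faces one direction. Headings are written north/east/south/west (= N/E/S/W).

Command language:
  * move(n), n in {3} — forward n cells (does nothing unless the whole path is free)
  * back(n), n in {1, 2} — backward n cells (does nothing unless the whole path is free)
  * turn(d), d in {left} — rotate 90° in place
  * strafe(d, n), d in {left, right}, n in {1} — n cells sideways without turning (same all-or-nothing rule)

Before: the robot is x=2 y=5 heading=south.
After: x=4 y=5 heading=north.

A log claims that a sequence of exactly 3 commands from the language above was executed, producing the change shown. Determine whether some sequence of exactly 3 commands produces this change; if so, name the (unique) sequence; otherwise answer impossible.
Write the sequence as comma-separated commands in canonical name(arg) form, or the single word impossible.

checked all 3-command options: none fits.

impossible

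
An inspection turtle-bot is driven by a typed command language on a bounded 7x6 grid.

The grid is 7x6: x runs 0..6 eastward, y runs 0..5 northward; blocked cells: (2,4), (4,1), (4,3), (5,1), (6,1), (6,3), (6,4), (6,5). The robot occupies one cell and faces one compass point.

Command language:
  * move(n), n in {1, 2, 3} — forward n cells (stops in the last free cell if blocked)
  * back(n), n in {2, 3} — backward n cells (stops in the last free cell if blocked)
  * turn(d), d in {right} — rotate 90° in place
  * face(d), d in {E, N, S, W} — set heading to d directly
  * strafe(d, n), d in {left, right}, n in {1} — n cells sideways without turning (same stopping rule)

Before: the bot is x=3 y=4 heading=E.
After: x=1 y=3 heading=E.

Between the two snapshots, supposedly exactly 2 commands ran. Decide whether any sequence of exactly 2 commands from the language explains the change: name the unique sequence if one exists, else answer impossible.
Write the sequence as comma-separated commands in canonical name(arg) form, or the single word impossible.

key: heading stays E — no command in the sequence turns
t0: x=3 y=4 heading=E
1. strafe(right, 1) → x=3 y=3 heading=E
2. back(2) → x=1 y=3 heading=E
no other 2-command option fits: unique.

strafe(right, 1), back(2)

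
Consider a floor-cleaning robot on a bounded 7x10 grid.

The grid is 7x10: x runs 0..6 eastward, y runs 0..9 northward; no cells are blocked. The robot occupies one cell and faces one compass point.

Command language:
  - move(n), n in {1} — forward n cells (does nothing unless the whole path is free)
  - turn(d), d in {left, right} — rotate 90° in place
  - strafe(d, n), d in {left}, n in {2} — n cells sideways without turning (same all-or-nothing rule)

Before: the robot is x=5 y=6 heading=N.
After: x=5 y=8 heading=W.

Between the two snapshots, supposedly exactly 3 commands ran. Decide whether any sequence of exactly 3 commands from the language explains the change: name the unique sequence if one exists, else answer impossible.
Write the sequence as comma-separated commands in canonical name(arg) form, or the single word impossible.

move(1), move(1), turn(left)

key: cell and facing (now W) both changed — the 3 commands mix motion and turning
start: x=5 y=6 heading=N
[1] after move(1): x=5 y=7 heading=N
[2] after move(1): x=5 y=8 heading=N
[3] after turn(left): x=5 y=8 heading=W
no other 3-command option fits: unique.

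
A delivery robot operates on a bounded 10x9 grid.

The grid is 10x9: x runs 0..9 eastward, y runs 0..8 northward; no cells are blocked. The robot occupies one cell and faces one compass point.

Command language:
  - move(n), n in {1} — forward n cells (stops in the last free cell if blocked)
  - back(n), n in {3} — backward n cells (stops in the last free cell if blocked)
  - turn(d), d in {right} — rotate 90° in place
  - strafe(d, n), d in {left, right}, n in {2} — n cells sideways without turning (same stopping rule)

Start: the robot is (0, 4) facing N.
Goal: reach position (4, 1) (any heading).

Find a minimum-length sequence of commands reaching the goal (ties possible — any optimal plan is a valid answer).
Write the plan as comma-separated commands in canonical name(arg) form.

initial: (0, 4) facing N
1. strafe(right, 2) → (2, 4) facing N
2. strafe(right, 2) → (4, 4) facing N
3. back(3) → (4, 1) facing N
nothing shorter than 3 reaches the goal.

strafe(right, 2), strafe(right, 2), back(3)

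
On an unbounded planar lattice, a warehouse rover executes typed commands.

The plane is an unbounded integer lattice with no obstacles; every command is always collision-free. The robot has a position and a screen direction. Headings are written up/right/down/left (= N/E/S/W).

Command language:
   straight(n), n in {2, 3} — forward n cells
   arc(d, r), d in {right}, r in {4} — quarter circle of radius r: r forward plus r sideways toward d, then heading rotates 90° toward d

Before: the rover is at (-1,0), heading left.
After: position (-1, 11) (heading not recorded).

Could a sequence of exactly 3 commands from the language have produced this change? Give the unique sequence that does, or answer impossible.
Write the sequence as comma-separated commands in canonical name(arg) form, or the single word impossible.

start: at (-1,0), heading left
step 1 (arc(right, 4)): at (-5,4), heading up
step 2 (straight(3)): at (-5,7), heading up
step 3 (arc(right, 4)): at (-1,11), heading right
no other 3-command option fits: unique.

arc(right, 4), straight(3), arc(right, 4)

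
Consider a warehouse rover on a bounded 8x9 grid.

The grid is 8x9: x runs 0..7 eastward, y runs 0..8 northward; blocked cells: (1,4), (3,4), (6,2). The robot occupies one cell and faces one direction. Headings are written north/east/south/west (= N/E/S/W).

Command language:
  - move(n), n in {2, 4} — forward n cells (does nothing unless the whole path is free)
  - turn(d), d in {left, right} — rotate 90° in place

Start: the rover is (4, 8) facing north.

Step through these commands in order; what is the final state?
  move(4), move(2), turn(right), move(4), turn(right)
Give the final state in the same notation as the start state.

start: (4, 8) facing north
1. move(4) → (4, 8) facing north
2. move(2) → (4, 8) facing north
3. turn(right) → (4, 8) facing east
4. move(4) → (4, 8) facing east
5. turn(right) → (4, 8) facing south

(4, 8) facing south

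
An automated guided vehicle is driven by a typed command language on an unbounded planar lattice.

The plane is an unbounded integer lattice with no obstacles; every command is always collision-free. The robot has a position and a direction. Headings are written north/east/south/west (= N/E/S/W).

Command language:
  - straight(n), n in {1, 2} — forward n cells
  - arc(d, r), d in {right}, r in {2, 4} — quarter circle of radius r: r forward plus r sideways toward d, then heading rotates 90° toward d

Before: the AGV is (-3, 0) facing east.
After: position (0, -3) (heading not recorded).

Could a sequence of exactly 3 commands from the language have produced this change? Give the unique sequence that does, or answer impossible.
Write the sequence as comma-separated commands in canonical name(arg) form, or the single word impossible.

from: (-3, 0) facing east
step 1 (straight(1)): (-2, 0) facing east
step 2 (arc(right, 2)): (0, -2) facing south
step 3 (straight(1)): (0, -3) facing south
no rival 3-sequence matches.

straight(1), arc(right, 2), straight(1)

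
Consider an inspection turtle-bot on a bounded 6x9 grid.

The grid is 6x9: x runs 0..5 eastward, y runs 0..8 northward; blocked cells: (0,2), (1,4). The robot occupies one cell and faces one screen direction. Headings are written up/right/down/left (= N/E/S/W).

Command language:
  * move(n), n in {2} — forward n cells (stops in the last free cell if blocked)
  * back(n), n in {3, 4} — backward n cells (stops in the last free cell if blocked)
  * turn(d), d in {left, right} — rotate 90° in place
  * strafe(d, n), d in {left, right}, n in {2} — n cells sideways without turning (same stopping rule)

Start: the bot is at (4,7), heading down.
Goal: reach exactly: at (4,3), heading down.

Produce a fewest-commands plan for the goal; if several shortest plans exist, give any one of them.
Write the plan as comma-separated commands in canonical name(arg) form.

move(2), move(2)

t0: at (4,7), heading down
1. move(2) → at (4,5), heading down
2. move(2) → at (4,3), heading down
nothing shorter than 2 reaches the goal.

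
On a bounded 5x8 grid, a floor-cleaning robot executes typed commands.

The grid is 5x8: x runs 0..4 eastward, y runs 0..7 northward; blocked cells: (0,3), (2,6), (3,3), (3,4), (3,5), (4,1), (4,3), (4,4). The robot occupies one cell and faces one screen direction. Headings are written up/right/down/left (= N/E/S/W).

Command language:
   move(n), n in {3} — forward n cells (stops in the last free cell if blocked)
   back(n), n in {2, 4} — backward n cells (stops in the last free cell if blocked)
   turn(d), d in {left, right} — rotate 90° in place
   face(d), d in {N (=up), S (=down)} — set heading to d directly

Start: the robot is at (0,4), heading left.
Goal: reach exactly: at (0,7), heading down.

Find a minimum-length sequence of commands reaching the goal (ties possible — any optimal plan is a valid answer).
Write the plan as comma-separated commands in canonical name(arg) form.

from: at (0,4), heading left
t=1 face(S) ⇒ at (0,4), heading down
t=2 back(4) ⇒ at (0,7), heading down
shorter routes all fall short; 2 is best.

face(S), back(4)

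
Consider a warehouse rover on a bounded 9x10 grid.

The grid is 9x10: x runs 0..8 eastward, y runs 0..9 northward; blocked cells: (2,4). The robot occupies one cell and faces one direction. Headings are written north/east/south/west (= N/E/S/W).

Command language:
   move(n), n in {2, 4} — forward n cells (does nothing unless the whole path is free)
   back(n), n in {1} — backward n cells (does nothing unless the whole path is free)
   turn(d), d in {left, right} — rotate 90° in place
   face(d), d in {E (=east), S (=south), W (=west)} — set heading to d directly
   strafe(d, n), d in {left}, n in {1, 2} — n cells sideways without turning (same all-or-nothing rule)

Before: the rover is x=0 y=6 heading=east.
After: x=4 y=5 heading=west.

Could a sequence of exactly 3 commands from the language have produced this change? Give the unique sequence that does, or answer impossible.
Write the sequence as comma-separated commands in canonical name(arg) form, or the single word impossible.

key: running strafe(left, 1) before move(4) would end elsewhere — order is forced
t0: x=0 y=6 heading=east
t=1 move(4) ⇒ x=4 y=6 heading=east
t=2 face(W) ⇒ x=4 y=6 heading=west
t=3 strafe(left, 1) ⇒ x=4 y=5 heading=west
no other 3-command option fits: unique.

move(4), face(W), strafe(left, 1)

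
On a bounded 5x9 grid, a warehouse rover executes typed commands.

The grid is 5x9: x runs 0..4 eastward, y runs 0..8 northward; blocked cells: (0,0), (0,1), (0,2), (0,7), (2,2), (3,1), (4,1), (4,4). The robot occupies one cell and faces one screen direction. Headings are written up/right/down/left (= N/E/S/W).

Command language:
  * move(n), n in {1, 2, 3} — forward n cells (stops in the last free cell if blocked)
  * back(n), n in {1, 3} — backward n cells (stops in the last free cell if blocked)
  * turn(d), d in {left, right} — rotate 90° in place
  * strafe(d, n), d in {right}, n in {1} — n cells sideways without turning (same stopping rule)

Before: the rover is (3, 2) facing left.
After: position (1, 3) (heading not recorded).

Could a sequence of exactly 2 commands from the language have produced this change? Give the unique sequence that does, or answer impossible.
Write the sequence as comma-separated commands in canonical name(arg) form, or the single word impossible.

key: order matters: swapping strafe(right, 1) and move(2) lands elsewhere
from: (3, 2) facing left
step 1 (strafe(right, 1)): (3, 3) facing left
step 2 (move(2)): (1, 3) facing left
no rival 2-sequence matches.

strafe(right, 1), move(2)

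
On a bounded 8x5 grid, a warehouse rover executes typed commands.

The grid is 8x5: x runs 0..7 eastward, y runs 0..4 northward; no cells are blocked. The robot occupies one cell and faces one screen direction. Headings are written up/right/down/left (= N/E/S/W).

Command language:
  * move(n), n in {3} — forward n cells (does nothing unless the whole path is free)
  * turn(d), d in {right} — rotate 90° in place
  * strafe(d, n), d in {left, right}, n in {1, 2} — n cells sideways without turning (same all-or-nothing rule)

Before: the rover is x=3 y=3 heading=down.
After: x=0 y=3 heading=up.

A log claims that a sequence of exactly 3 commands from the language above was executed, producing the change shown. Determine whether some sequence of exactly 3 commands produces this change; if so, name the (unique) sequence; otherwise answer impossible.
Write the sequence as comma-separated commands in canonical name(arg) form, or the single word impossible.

key: cell and facing (now N) both changed — the 3 commands mix motion and turning
start: x=3 y=3 heading=down
1. turn(right) → x=3 y=3 heading=left
2. move(3) → x=0 y=3 heading=left
3. turn(right) → x=0 y=3 heading=up
uniquely the one of 216 3-step routes that fits.

turn(right), move(3), turn(right)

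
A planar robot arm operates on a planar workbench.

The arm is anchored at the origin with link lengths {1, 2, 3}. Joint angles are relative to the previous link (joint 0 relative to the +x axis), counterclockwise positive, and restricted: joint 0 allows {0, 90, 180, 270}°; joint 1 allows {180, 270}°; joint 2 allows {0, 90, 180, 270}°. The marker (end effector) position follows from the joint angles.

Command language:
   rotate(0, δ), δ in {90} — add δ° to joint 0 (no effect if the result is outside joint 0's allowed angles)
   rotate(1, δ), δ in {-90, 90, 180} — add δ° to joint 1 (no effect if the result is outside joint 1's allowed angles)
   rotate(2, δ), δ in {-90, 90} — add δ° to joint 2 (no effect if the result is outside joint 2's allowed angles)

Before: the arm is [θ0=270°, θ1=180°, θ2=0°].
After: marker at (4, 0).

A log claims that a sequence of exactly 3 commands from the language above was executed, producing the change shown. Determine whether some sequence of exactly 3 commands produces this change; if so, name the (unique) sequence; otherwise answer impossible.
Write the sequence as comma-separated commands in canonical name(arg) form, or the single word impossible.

rotate(0, 90), rotate(0, 90), rotate(0, 90)

start: [θ0=270°, θ1=180°, θ2=0°]
t=1 rotate(0, 90) ⇒ [θ0=0°, θ1=180°, θ2=0°]
t=2 rotate(0, 90) ⇒ [θ0=90°, θ1=180°, θ2=0°]
t=3 rotate(0, 90) ⇒ [θ0=180°, θ1=180°, θ2=0°]
uniquely the one of 216 3-step routes that fits.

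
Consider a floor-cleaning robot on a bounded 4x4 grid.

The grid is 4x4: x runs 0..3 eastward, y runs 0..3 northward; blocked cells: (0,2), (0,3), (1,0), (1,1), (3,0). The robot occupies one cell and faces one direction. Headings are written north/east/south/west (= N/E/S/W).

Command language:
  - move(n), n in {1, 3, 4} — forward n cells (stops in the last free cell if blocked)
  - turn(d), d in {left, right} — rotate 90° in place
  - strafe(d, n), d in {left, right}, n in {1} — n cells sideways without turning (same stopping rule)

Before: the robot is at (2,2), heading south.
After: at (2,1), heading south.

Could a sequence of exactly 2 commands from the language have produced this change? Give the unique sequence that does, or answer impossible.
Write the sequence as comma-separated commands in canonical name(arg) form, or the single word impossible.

move(1), strafe(right, 1)

key: still facing S at the end — nothing in the sequence rotates
begin: at (2,2), heading south
1. move(1) → at (2,1), heading south
2. strafe(right, 1) → at (2,1), heading south
no other 2-command option fits: unique.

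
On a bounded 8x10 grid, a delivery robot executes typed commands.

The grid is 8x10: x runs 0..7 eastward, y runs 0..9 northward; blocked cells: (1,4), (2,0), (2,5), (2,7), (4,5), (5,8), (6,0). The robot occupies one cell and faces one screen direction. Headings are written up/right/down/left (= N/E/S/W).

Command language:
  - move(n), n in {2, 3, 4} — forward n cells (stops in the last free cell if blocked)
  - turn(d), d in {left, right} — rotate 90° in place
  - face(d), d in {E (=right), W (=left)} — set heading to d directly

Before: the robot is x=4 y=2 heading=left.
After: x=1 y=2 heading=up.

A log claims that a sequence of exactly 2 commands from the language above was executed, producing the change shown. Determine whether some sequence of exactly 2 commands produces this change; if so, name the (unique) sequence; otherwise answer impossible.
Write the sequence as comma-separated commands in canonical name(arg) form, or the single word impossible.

key: order matters: swapping move(3) and turn(right) lands elsewhere
begin: x=4 y=2 heading=left
t=1 move(3) ⇒ x=1 y=2 heading=left
t=2 turn(right) ⇒ x=1 y=2 heading=up
uniquely the one of 49 2-step routes that fits.

move(3), turn(right)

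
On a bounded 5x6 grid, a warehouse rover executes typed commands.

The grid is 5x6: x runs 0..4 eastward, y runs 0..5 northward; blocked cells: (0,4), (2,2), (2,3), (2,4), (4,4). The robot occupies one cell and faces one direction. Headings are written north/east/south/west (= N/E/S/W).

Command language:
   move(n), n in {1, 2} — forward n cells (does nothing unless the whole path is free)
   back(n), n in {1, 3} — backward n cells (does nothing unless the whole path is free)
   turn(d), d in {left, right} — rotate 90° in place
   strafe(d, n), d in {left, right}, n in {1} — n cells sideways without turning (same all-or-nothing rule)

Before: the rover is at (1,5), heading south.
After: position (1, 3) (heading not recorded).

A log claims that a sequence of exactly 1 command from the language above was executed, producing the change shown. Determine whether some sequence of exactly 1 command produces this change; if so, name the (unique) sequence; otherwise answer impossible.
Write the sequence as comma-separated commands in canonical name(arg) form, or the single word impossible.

start: at (1,5), heading south
t=1 move(2) ⇒ at (1,3), heading south
uniquely the one of 8 1-step routes that fits.

move(2)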